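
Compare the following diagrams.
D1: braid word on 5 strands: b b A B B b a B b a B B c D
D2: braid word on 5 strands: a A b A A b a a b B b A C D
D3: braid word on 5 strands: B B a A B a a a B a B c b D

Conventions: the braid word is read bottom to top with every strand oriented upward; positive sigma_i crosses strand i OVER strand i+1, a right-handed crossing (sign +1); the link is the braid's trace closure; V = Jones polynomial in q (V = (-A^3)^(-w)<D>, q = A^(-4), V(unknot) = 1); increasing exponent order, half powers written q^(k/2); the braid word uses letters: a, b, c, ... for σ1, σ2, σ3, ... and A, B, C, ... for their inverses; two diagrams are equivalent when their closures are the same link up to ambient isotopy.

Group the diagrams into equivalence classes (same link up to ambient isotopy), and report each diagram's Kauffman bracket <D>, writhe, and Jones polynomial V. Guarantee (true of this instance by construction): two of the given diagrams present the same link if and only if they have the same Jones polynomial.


grouping into links: {D1} | {D2} | {D3}
V(D1) = 1  (w 0, c 14, <D> = 1)
D2 (bracket -A^-20 + A^-16 - A^-12 + 2A^-8 - A^-4 + 2 - A^4; 14 crossings at w = 0): V = -q^-1 + 2 - q + 2q^2 - q^3 + q^4 - q^5
V(D3) = q^-4 - 2q^-3 + 3q^-2 - 4q^-1 + 5 - 4q + 3q^2 - 2q^3 + q^4  (w 0, c 14, <D> = A^-16 - 2A^-12 + 3A^-8 - 4A^-4 + 5 - 4A^4 + 3A^8 - 2A^12 + A^16)
key observation: V(q) takes 3 values over 3 diagrams, fixing the grouping


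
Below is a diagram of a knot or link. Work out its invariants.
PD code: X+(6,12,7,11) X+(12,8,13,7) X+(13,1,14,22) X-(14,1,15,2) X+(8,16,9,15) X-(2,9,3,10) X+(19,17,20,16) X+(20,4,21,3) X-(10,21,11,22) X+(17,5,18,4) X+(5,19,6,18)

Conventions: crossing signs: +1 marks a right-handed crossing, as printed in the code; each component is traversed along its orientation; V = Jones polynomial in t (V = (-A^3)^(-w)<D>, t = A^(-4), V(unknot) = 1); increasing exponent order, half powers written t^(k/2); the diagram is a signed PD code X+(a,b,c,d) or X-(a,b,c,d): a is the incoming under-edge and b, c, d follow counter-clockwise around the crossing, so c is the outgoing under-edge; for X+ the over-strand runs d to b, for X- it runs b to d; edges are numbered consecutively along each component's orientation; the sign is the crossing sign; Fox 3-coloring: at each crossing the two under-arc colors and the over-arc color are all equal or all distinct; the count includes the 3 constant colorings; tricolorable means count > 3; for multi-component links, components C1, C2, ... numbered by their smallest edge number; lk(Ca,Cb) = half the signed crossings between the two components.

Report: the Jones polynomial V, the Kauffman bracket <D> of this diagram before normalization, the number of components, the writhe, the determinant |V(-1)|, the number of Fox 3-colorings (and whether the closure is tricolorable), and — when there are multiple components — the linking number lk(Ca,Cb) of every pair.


Jones polynomial: V(t) = 1 - t + 3t^2 - 3t^3 + 3t^4 - 4t^5 + 3t^6 - 2t^7 + t^8
<D> = -A^-17 + 2A^-13 - 3A^-9 + 4A^-5 - 3A^-1 + 3A^3 - 3A^7 + A^11 - A^15; writhe +5
components 1, writhe +5 (11 crossings)
3-colorings: 9 of 3^11, det 21 — tricolorable
note: w = +5 shifts under R1 moves; the (-A^3)^(-5) factor cancels that in V


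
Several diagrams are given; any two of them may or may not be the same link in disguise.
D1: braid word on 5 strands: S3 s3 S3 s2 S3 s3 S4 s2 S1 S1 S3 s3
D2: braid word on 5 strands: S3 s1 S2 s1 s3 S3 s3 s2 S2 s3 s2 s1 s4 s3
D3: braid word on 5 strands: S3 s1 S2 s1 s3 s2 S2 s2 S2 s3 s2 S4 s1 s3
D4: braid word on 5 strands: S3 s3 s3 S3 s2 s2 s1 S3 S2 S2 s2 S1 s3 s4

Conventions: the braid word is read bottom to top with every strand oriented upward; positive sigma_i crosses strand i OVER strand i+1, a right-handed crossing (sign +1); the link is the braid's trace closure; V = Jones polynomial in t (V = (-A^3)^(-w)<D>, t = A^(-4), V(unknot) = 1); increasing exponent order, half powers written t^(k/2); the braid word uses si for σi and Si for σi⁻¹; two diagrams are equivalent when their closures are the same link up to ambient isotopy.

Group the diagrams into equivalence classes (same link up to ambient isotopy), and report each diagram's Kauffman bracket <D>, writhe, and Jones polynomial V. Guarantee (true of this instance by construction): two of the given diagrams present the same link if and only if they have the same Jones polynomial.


classes: {D1} | {D2, D3} | {D4}
V(D1) = t^-2 + 2 + t^2  [12 crossings, <D> = A^-14 + 2A^-6 + A^2, w = -2]
V(D2) = t + 2t^3 + t^5  [14 crossings, <D> = A^-2 + 2A^6 + A^14, w = +6]
V(D3) = t + 2t^3 + t^5  (w +4, c 14, <D> = A^-8 + 2 + A^8)
V(D4) = 1 + t + t^2 + t^3  (w +2, c 14, <D> = A^-6 + A^-2 + A^2 + A^6)
note: V(t) takes 3 values over 4 diagrams, fixing the grouping


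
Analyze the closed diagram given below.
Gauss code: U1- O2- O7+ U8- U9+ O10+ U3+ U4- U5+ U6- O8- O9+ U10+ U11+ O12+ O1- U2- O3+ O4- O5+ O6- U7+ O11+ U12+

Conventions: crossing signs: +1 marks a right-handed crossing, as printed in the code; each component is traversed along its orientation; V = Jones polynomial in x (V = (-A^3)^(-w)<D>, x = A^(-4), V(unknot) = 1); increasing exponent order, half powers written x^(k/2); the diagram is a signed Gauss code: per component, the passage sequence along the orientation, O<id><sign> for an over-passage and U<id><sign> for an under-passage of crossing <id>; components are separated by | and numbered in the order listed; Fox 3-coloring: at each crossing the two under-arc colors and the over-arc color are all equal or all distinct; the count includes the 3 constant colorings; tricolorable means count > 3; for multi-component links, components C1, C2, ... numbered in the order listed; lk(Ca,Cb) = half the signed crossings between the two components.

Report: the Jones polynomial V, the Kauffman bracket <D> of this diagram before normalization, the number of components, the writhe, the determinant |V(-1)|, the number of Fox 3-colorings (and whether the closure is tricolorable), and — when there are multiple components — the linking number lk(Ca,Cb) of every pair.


V(x) = 1
bracket: A^6, w = +2
1 component, writhe +2, over 12 crossings
det 1, colorings 3 of 3^12 — not tricolorable
observation: w = +2 shifts under R1 moves; the (-A^3)^(-2) factor cancels that in V


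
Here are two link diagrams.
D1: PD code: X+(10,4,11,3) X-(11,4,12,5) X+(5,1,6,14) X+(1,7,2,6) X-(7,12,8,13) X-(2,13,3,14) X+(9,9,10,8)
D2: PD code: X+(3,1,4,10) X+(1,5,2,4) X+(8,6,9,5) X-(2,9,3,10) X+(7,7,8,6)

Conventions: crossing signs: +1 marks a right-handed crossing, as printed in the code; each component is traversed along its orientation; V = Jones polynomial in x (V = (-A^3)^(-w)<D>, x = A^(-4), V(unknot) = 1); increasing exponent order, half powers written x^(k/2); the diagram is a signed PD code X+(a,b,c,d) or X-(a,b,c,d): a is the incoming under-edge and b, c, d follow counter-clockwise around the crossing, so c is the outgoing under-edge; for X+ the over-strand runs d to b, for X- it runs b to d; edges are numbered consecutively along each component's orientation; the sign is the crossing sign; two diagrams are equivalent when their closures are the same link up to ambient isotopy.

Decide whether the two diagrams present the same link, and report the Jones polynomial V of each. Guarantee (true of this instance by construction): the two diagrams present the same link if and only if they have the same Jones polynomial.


equivalent: yes
V(D1) = 1  (w +1, c 7, <D> = -A^3)
V(D2) = 1  (w +3, c 5, <D> = -A^9)
why: one V(x) for all 2 diagrams — one class (guaranteed)


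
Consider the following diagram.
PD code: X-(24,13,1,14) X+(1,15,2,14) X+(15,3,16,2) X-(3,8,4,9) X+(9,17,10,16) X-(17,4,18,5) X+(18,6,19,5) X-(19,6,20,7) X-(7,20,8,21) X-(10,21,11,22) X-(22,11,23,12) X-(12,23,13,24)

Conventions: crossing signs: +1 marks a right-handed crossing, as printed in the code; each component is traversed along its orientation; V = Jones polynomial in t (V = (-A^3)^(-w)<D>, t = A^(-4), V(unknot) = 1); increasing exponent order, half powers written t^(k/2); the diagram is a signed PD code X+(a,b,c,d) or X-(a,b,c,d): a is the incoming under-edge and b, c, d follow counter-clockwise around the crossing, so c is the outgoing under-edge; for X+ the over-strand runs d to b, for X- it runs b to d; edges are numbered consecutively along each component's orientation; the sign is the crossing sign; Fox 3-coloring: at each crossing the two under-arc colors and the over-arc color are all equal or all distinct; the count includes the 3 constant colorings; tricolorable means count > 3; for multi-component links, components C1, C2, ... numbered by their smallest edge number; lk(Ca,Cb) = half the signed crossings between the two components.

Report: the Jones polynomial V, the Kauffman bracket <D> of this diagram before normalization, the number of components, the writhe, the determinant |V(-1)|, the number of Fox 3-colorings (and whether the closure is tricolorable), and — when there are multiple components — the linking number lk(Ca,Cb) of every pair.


V(t) = -t^-6 + t^-5 - t^-4 + 2t^-3 - t^-2 + t^-1
bracket: A^-8 - A^-4 + 2 - A^4 + A^8 - A^12, w = -4
1 component, writhe -4, over 12 crossings
det 7, colorings 3 of 3^12 — not tricolorable
observation: w = -4 shifts under R1 moves; the (-A^3)^(4) factor cancels that in V


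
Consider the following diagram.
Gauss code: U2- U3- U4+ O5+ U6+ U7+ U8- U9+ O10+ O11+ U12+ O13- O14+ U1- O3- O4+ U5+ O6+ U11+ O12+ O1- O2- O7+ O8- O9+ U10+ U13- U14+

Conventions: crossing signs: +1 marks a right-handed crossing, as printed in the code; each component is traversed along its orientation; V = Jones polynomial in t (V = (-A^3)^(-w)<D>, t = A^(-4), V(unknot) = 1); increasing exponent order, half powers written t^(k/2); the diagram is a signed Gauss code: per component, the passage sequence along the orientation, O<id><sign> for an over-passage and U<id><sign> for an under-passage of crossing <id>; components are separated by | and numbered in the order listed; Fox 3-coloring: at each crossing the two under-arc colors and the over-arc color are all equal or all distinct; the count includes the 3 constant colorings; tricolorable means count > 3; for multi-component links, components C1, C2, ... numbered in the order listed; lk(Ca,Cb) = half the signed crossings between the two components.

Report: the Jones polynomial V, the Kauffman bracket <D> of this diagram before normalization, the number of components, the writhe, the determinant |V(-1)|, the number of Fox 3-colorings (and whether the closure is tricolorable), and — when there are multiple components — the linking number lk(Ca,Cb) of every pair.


Jones polynomial: V(t) = t - t^2 + 2t^3 - t^4 + t^5 - t^6
<D> = -A^-12 + A^-8 - A^-4 + 2 - A^4 + A^8; writhe +4
components 1, writhe +4 (14 crossings)
3-colorings: 3 of 3^14, det 7 — not tricolorable
note: det 7 = |V(-1)|; not divisible by 3, so not tricolorable


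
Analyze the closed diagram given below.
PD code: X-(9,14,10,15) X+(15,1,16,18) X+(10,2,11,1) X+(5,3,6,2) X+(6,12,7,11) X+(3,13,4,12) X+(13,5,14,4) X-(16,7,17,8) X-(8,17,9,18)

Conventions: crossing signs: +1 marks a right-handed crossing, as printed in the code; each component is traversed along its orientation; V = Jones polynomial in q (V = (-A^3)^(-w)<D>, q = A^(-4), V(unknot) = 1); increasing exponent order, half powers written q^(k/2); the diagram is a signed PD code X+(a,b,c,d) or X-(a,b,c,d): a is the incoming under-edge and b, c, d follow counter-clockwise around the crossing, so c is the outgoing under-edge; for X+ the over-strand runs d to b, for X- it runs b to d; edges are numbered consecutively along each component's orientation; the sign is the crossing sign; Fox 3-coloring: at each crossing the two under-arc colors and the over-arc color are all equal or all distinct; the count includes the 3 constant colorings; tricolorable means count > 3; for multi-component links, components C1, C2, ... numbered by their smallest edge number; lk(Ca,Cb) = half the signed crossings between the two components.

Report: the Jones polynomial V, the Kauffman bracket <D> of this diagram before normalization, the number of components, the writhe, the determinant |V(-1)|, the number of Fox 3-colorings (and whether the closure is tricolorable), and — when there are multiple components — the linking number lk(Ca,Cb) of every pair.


V = q^-1 - 1 + 2q - 2q^2 + 2q^3 - 2q^4 + q^5
<D> = -A^-11 + 2A^-7 - 2A^-3 + 2A - 2A^5 + A^9 - A^13 (w = +3)
1 component over 9 crossings, w = +3
3 Fox colorings among 3^9, |V(-1)| = 11: not tricolorable
why: w = +3 (over 9 crossings) is diagram-only; (-A^3)^(-3) removes it from V


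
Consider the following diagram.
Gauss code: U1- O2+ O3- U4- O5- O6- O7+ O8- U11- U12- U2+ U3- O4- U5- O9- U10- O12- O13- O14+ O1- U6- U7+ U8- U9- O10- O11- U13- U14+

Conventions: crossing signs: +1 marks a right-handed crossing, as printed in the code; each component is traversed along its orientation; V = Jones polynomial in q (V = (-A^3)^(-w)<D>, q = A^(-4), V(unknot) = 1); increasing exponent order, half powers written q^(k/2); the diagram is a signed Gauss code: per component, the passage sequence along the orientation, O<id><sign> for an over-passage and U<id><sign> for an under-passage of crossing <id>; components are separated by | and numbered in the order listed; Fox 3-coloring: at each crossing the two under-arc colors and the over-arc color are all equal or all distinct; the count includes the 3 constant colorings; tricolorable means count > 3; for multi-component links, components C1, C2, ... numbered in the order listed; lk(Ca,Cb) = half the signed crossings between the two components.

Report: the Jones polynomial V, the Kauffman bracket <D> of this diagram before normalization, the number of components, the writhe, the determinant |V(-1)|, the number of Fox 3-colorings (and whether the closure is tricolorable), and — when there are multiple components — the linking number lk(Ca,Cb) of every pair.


V(q) = -q^-8 + q^-5 + q^-3
bracket: A^-12 + A^-4 - A^8, w = -8
1 component, writhe -8, over 14 crossings
det 3, colorings 9 of 3^14 — tricolorable
observation: the span of V is 5, forcing >= 5 crossings in any diagram


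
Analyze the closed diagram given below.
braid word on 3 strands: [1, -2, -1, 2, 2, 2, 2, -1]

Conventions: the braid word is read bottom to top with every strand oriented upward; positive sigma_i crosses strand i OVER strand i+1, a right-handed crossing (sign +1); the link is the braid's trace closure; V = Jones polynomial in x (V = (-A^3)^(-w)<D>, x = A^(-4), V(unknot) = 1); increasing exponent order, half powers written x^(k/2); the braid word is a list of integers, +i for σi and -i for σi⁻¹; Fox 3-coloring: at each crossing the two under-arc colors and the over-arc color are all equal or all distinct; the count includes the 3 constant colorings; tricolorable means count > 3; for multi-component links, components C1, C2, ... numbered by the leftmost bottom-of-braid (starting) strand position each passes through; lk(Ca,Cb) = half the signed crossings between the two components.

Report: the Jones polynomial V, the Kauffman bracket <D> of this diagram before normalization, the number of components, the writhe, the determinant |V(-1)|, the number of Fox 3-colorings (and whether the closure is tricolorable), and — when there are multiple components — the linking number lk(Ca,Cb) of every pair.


V(x) = x + x^3 - x^4
bracket: -A^-10 + A^-6 + A^2, w = +2
1 component, writhe +2, over 8 crossings
det 3, colorings 9 of 3^8 — tricolorable
observation: det 3 = |V(-1)|; divisible by 3, so tricolorable


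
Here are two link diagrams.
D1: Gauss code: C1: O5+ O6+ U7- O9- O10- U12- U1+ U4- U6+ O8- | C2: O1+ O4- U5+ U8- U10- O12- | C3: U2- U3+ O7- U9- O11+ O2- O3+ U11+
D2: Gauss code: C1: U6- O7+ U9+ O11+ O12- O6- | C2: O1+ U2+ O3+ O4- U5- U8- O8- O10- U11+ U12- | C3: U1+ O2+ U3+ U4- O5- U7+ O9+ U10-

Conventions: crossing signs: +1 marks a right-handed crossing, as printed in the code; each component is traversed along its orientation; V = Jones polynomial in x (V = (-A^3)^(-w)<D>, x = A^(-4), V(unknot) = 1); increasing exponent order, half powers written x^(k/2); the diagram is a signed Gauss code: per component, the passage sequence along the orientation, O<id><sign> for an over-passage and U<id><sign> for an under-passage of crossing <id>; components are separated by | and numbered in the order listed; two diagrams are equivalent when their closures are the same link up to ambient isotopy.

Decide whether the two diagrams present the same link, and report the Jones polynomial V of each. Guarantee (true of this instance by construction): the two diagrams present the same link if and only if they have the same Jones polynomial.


equivalent: no
V(D1) = x^-5 + 2x^-3 + x^-1  (w -2, c 12, <D> = A^-2 + 2A^6 + A^14)
D2 (bracket A^-12 + A^-8 + A^-4 + 1; 12 crossings at w = 0): V = 1 + x + x^2 + x^3
why: comparing 2 Jones polynomials yields 2 groups


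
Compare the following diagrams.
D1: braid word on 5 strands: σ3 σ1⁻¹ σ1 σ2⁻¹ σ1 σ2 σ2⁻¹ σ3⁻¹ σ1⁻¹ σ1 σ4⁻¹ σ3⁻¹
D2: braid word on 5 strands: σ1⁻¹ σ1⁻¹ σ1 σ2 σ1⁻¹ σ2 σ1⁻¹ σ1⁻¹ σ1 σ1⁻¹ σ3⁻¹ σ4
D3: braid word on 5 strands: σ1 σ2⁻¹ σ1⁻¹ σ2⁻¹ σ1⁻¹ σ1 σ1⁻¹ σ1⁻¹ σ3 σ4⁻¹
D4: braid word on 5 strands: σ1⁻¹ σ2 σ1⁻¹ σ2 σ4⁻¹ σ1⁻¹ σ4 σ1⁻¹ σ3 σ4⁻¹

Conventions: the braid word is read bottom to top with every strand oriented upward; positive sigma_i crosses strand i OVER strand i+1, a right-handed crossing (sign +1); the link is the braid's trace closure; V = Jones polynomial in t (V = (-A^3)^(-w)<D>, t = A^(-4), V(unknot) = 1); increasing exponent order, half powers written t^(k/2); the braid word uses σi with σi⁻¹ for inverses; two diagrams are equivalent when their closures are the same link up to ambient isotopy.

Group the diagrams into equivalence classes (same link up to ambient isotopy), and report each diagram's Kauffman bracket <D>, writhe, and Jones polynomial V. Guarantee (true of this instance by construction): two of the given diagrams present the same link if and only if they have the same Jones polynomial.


equivalence classes: {D1} | {D2, D4} | {D3}
D1 (bracket A^-6; 12 crossings at w = -2): V = 1
V(D2) = t^-5 - 2t^-4 + 2t^-3 - 2t^-2 + 2t^-1 - 1 + t  [12 crossings, <D> = A^-10 - A^-6 + 2A^-2 - 2A^2 + 2A^6 - 2A^10 + A^14, w = -2]
D3 (bracket A^-8 + 1 - A^4; 10 crossings at w = -4): V = -t^-4 + t^-3 + t^-1
D4 (bracket A^-10 - A^-6 + 2A^-2 - 2A^2 + 2A^6 - 2A^10 + A^14; 10 crossings at w = -2): V = t^-5 - 2t^-4 + 2t^-3 - 2t^-2 + 2t^-1 - 1 + t
observation: 3 values of V(t) split the 4 diagrams


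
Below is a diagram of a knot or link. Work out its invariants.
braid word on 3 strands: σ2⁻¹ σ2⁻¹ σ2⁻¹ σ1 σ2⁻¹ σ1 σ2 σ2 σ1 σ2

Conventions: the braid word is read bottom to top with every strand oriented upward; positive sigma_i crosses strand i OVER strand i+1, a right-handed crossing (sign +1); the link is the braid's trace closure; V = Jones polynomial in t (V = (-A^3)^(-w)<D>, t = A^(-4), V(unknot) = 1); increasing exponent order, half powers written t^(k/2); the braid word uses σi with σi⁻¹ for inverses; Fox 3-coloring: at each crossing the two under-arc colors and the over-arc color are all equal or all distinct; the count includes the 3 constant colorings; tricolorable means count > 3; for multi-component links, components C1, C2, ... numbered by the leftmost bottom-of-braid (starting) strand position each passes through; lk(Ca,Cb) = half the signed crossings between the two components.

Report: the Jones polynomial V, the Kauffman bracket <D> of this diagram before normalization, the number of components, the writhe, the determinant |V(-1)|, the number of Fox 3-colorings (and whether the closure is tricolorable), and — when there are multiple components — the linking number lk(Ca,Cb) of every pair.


Jones polynomial: V(t) = -t^-1 + 2 - t + 2t^2 - t^3 + t^4 - t^5
<D> = -A^-14 + A^-10 - A^-6 + 2A^-2 - A^2 + 2A^6 - A^10; writhe +2
components 1, writhe +2 (10 crossings)
3-colorings: 9 of 3^10, det 9 — tricolorable
note: w = +2 shifts under R1 moves; the (-A^3)^(-2) factor cancels that in V


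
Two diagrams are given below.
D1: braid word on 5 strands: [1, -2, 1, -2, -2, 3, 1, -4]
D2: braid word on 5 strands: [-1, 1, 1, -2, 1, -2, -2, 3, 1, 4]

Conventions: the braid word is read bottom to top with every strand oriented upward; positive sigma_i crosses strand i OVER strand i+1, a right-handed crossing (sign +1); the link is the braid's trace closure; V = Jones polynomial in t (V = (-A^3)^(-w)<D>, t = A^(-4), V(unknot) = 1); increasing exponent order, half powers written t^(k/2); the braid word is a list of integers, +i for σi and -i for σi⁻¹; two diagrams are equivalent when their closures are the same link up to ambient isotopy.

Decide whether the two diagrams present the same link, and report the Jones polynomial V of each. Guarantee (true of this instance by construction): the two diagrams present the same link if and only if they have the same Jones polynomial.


equivalent: yes
V(D1) = -t^-3 + 2t^-2 - 2t^-1 + 3 - 2t + 2t^2 - t^3  (w 0, c 8, <D> = -A^-12 + 2A^-8 - 2A^-4 + 3 - 2A^4 + 2A^8 - A^12)
V(D2) = -t^-3 + 2t^-2 - 2t^-1 + 3 - 2t + 2t^2 - t^3  [10 crossings, <D> = -A^-6 + 2A^-2 - 2A^2 + 3A^6 - 2A^10 + 2A^14 - A^18, w = +2]
key observation: all 2 diagrams share one V(t), hence one class


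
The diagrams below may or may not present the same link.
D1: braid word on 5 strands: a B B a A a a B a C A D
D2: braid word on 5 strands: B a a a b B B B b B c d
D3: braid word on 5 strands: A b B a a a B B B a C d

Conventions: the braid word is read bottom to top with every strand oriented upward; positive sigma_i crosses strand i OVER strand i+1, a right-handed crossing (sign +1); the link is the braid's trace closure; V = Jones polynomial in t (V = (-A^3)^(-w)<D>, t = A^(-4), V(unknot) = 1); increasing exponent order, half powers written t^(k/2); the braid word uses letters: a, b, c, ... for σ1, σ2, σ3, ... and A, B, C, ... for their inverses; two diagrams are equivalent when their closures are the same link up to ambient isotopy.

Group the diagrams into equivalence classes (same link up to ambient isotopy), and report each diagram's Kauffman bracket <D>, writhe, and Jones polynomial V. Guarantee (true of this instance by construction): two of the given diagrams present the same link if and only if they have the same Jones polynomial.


equivalence classes: {D1} | {D2, D3}
D1 (bracket -A^-18 + 2A^-14 - 2A^-10 + 3A^-6 - 2A^-2 + 2A^2 - A^6; 12 crossings at w = -2): V = -t^-3 + 2t^-2 - 2t^-1 + 3 - 2t + 2t^2 - t^3
V(D2) = -t^-3 + t^-2 - t^-1 + 3 - t + t^2 - t^3  [12 crossings, <D> = -A^-6 + A^-2 - A^2 + 3A^6 - A^10 + A^14 - A^18, w = +2]
V(D3) = -t^-3 + t^-2 - t^-1 + 3 - t + t^2 - t^3  [12 crossings, <D> = -A^-12 + A^-8 - A^-4 + 3 - A^4 + A^8 - A^12, w = 0]
key observation: V(t) takes 2 values over 3 diagrams, fixing the grouping


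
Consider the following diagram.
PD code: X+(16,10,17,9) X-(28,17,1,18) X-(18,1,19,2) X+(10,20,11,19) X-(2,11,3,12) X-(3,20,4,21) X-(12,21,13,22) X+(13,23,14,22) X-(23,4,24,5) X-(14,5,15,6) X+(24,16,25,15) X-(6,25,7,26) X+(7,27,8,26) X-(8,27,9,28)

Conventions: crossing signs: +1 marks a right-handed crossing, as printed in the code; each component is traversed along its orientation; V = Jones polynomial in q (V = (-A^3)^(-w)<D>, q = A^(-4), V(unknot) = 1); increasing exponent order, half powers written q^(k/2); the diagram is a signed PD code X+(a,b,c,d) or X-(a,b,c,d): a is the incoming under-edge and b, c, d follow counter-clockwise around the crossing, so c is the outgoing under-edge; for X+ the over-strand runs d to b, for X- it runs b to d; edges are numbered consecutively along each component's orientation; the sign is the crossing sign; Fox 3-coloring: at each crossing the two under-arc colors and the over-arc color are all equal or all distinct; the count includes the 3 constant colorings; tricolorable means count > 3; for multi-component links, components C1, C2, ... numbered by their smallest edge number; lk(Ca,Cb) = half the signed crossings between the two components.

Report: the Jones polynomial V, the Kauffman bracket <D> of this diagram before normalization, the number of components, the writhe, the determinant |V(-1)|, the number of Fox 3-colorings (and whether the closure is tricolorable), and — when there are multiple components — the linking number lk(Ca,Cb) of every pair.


V = -q^-8 + 2q^-7 - 3q^-6 + 4q^-5 - 5q^-4 + 5q^-3 - 3q^-2 + 3q^-1 - 1
<D> = -A^-12 + 3A^-8 - 3A^-4 + 5 - 5A^4 + 4A^8 - 3A^12 + 2A^16 - A^20 (w = -4)
1 component over 14 crossings, w = -4
9 Fox colorings among 3^14, |V(-1)| = 27: tricolorable
why: det 27 = |V(-1)|; divisible by 3, so tricolorable


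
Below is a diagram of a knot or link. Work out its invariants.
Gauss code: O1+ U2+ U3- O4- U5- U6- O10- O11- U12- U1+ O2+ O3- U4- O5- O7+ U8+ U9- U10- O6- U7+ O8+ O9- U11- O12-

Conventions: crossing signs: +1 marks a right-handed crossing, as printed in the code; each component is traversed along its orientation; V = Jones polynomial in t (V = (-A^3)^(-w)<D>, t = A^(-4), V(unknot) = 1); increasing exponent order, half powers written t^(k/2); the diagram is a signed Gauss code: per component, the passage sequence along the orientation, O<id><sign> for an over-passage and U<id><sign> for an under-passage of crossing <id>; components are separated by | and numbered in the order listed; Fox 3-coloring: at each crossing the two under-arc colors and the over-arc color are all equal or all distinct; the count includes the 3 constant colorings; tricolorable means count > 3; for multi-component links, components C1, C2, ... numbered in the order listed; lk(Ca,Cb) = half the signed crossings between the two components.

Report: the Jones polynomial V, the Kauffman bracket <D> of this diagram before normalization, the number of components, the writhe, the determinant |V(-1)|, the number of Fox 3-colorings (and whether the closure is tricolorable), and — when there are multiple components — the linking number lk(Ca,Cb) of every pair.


Jones polynomial: V(t) = -t^-6 + t^-5 - t^-4 + 2t^-3 - t^-2 + t^-1
<D> = A^-8 - A^-4 + 2 - A^4 + A^8 - A^12; writhe -4
components 1, writhe -4 (12 crossings)
3-colorings: 3 of 3^12, det 7 — not tricolorable
note: det 7 = |V(-1)|; not divisible by 3, so not tricolorable


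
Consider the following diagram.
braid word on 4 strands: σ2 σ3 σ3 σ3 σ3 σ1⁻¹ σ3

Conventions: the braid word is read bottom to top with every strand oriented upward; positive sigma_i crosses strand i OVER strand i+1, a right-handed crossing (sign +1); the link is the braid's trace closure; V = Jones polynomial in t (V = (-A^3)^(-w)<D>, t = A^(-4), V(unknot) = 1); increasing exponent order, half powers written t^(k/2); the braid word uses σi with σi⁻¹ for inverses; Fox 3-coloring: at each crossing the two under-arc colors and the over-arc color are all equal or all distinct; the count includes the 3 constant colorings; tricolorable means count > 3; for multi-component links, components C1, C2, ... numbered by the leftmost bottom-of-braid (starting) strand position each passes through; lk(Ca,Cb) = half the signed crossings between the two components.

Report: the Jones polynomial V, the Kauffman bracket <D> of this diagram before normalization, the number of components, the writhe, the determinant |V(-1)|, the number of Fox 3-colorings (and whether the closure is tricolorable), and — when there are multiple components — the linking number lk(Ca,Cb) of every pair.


Jones polynomial: V(t) = t^2 + t^4 - t^5 + t^6 - t^7
<D> = A^-13 - A^-9 + A^-5 - A^-1 - A^7; writhe +5
components 1, writhe +5 (7 crossings)
3-colorings: 3 of 3^7, det 5 — not tricolorable
note: the span of V is 5, forcing >= 5 crossings in any diagram


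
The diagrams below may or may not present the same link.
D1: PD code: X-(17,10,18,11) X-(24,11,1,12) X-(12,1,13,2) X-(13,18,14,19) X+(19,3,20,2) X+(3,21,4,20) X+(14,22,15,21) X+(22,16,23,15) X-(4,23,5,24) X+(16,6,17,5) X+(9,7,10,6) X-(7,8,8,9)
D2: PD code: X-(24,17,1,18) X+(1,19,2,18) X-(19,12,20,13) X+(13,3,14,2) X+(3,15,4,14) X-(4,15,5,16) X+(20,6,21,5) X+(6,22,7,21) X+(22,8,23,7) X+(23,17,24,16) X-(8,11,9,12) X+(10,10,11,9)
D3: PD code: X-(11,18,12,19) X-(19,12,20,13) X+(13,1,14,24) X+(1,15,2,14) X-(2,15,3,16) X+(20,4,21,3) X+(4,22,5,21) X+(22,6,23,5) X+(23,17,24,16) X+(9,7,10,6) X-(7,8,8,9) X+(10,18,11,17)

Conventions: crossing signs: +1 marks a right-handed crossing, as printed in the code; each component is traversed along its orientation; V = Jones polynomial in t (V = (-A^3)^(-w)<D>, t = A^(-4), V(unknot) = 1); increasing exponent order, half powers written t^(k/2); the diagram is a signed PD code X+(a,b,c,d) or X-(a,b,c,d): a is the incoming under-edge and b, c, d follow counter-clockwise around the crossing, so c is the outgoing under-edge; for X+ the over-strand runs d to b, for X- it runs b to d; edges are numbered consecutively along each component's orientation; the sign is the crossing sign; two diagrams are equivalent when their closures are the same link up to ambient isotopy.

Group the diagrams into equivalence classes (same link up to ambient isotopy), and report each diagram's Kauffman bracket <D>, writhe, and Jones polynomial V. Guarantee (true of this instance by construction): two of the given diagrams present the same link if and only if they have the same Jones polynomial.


equivalence classes: {D1} | {D2, D3}
D1 (bracket -A^-12 + 2A^-8 - 2A^-4 + 3 - 2A^4 + 2A^8 - A^12; 12 crossings at w = 0): V = -t^-3 + 2t^-2 - 2t^-1 + 3 - 2t + 2t^2 - t^3
V(D2) = t - t^2 + 2t^3 - t^4 + t^5 - t^6  [12 crossings, <D> = -A^-12 + A^-8 - A^-4 + 2 - A^4 + A^8, w = +4]
V(D3) = t - t^2 + 2t^3 - t^4 + t^5 - t^6  [12 crossings, <D> = -A^-12 + A^-8 - A^-4 + 2 - A^4 + A^8, w = +4]
key observation: V(t) takes 2 values over 3 diagrams, fixing the grouping


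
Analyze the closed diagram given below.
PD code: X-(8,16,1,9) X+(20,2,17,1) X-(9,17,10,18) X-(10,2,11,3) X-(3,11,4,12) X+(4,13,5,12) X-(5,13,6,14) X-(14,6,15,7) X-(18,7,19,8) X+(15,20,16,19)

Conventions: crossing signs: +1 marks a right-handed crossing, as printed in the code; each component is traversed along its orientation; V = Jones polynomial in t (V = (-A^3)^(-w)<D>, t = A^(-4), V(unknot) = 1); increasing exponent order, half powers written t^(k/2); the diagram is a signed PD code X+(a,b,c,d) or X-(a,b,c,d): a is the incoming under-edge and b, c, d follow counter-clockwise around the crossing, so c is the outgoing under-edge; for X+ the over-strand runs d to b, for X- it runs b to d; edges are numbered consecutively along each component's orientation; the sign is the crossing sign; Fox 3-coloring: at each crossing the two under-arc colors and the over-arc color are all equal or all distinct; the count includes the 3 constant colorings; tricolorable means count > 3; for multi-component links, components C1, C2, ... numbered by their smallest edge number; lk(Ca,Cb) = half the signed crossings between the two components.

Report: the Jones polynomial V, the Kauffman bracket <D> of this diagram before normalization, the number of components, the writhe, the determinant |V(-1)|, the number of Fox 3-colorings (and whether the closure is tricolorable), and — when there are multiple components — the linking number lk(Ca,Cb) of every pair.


Jones polynomial: V(t) = t^-7 - 2t^-6 + 3t^-5 - 2t^-4 + 4t^-3 - 2t^-2 + 2t^-1
<D> = 2A^-8 - 2A^-4 + 4 - 2A^4 + 3A^8 - 2A^12 + A^16; writhe -4
components 3, writhe -4 (10 crossings)
linking number lk(C1,C2) = -2
lk(C1,C3): 0
lk(C2,C3) = 0
3-colorings: 3 of 3^10, det 16 — not tricolorable
note: w = -4 (over 10 crossings) is diagram-only; (-A^3)^(4) removes it from V


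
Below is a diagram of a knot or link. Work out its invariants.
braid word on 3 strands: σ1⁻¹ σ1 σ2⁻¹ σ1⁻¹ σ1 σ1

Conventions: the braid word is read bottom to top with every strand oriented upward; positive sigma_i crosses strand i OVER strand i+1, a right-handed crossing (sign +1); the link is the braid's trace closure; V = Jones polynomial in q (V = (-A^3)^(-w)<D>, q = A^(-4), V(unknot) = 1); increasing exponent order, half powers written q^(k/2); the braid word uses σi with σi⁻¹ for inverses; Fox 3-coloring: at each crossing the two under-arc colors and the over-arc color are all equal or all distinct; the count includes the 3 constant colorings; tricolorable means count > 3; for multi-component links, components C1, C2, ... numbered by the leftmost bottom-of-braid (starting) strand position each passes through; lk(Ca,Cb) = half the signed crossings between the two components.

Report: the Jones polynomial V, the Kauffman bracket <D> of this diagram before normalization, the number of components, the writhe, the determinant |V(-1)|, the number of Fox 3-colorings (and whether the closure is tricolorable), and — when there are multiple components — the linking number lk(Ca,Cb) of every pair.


V = 1
<D> = 1 (w = 0)
1 component over 6 crossings, w = 0
3 Fox colorings among 3^6, |V(-1)| = 1: not tricolorable
why: w = 0 (over 6 crossings) is diagram-only; (-A^3)^(0) removes it from V


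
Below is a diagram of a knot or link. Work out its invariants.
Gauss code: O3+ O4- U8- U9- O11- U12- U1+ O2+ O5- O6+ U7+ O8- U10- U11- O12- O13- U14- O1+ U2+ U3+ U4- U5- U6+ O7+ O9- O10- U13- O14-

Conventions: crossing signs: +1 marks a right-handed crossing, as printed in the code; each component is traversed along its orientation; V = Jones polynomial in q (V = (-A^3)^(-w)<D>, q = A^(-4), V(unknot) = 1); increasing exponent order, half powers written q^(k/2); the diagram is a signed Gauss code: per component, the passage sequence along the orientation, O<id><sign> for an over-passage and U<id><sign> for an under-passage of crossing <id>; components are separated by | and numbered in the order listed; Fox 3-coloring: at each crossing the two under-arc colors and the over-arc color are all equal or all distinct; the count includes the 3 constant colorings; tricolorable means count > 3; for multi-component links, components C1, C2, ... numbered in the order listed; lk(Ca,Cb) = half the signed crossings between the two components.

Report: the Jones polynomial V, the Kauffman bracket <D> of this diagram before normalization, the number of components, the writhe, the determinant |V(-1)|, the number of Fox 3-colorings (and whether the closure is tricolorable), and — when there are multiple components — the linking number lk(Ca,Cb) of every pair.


Jones polynomial: V(q) = q^-7 - 2q^-6 + 2q^-5 - 3q^-4 + 3q^-3 - 2q^-2 + 2q^-1
<D> = 2A^-8 - 2A^-4 + 3 - 3A^4 + 2A^8 - 2A^12 + A^16; writhe -4
components 1, writhe -4 (14 crossings)
3-colorings: 9 of 3^14, det 15 — tricolorable
note: the span of V is 6, forcing >= 6 crossings in any diagram


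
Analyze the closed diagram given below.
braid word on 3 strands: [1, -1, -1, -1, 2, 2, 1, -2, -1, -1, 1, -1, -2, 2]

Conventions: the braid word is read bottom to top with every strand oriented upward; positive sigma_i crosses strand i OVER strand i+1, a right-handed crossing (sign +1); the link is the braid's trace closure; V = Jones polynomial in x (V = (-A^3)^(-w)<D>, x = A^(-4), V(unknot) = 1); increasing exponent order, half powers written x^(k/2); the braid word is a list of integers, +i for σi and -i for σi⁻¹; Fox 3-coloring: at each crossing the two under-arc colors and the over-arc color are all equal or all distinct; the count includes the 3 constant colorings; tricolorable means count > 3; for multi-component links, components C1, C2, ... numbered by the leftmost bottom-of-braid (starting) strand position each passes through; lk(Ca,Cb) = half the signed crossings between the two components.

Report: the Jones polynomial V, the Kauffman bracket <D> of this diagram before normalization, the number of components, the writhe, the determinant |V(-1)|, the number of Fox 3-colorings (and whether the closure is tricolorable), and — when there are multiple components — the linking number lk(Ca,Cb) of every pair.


Jones polynomial: V(x) = x^-5 - 2x^-4 + 2x^-3 - 2x^-2 + 2x^-1 - 1 + x
<D> = A^-10 - A^-6 + 2A^-2 - 2A^2 + 2A^6 - 2A^10 + A^14; writhe -2
components 1, writhe -2 (14 crossings)
3-colorings: 3 of 3^14, det 11 — not tricolorable
note: inverse pairs cancel, leaving σ1⁻¹ σ1⁻¹ σ2 σ2 σ1 σ2⁻¹ σ1⁻¹ σ1⁻¹


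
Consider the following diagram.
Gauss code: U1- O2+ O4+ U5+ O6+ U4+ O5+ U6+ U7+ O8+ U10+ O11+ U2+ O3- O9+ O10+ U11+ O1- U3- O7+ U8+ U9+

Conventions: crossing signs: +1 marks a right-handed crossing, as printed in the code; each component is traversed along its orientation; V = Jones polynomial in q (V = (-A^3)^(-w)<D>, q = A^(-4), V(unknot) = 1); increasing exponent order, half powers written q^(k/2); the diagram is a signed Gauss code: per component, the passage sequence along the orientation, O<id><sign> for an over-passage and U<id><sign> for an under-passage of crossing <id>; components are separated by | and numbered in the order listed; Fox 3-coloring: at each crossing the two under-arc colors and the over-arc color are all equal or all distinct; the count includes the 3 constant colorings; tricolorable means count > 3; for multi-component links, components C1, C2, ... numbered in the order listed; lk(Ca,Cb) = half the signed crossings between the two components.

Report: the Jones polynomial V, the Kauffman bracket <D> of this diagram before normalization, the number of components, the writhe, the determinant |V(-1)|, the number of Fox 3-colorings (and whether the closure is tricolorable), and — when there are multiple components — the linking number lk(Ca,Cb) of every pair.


V(q) = q^2 - q^3 + 3q^4 - 3q^5 + 4q^6 - 4q^7 + 2q^8 - 2q^9 + q^10
bracket: -A^-19 + 2A^-15 - 2A^-11 + 4A^-7 - 4A^-3 + 3A - 3A^5 + A^9 - A^13, w = +7
1 component, writhe +7, over 11 crossings
det 21, colorings 9 of 3^11 — tricolorable
observation: det 21 = |V(-1)|; divisible by 3, so tricolorable


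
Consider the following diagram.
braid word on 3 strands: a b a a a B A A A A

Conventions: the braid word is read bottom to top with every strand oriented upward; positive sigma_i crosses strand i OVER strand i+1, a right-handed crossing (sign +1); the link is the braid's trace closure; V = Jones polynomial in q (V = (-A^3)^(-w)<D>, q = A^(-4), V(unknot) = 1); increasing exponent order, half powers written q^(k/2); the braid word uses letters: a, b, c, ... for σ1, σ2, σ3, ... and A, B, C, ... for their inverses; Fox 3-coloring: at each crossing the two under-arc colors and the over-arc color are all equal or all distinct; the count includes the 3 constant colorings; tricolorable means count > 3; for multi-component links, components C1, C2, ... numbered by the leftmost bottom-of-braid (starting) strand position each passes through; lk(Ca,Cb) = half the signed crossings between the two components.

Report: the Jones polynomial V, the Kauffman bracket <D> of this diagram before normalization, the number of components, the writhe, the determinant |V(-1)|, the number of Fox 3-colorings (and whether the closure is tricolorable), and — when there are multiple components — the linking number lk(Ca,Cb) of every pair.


V(q) = -q^-3 + q^-2 - q^-1 + 3 - q + q^2 - q^3
bracket: -A^-12 + A^-8 - A^-4 + 3 - A^4 + A^8 - A^12, w = 0
1 component, writhe 0, over 10 crossings
det 9, colorings 27 of 3^10 — tricolorable
observation: det 9 = |V(-1)|; divisible by 3, so tricolorable


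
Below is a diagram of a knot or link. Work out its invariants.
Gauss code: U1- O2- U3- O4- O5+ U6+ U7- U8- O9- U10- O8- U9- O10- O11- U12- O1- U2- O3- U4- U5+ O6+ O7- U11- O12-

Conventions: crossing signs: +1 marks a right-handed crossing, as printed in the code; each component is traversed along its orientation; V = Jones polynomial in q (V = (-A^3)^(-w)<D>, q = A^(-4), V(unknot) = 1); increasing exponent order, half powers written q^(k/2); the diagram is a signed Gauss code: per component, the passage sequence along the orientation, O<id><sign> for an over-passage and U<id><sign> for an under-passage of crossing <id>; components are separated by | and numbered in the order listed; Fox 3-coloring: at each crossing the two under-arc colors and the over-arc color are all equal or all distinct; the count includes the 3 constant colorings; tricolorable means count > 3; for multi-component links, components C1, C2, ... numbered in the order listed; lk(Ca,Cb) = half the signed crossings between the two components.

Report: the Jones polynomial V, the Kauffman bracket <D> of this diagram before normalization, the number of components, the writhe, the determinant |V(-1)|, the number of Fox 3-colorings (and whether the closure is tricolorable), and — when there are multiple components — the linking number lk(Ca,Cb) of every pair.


V(q) = q^-11 - 2q^-10 + 2q^-9 - 3q^-8 + 2q^-7 - 2q^-6 + 2q^-5 + q^-3
bracket: A^-12 + 2A^-4 - 2 + 2A^4 - 3A^8 + 2A^12 - 2A^16 + A^20, w = -8
1 component, writhe -8, over 12 crossings
det 15, colorings 9 of 3^12 — tricolorable
observation: the span of V is 8, forcing >= 8 crossings in any diagram
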